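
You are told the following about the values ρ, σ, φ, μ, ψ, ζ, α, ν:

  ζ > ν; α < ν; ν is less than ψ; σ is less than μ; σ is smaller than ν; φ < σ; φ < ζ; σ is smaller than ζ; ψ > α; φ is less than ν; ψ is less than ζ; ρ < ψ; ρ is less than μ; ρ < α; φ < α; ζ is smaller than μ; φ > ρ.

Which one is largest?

μ

Chaining downward from μ: directly below it, ρ, σ, ζ; then φ, ν, ψ; then α.
That covers every other element, and nothing is given above μ, so μ is the largest.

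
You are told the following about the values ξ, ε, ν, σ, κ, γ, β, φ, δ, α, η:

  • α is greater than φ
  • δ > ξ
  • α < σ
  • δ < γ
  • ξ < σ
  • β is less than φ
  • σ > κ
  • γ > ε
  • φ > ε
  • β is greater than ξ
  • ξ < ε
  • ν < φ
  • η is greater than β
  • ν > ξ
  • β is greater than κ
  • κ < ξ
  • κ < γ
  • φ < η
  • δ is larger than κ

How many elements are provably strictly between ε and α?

Chaining upward from ε reaches: γ, φ, σ, η.
Chaining downward from α reaches: κ, ξ, ν, β, φ.
Strictly between ε and α are those in both lists: φ — 1 element.

1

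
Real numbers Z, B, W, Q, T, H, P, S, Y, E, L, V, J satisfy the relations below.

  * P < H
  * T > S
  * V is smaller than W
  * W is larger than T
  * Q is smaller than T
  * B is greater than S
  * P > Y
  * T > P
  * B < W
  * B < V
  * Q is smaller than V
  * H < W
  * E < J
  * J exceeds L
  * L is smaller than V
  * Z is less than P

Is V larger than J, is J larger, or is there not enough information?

undetermined

Following every chain through V: above V we get W; below V we get S, Q, B, L.
J is not reached, and no chain runs the other way from J to V.
So the given relations leave the order of V and J undetermined.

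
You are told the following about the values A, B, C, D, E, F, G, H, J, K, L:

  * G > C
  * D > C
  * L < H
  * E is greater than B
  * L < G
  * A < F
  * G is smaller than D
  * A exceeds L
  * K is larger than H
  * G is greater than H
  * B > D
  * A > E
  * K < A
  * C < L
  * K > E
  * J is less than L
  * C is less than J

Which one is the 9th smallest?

K

Chaining the given pairs: C < J < L < H < G < D < B < E < K < A < F.
The 9th smallest is K.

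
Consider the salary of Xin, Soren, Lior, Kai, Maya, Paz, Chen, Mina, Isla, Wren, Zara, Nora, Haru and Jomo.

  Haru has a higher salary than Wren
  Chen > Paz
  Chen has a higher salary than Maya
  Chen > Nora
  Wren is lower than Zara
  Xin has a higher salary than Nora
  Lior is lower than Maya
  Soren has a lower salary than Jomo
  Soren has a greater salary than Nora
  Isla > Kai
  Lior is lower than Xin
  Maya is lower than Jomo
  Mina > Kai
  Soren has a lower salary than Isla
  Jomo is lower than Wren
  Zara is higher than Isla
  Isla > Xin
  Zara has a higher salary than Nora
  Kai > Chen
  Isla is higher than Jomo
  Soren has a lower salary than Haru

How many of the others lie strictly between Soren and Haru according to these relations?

Chaining upward from Soren reaches: Jomo, Isla, Wren, Zara.
Chaining downward from Haru reaches: Nora, Lior, Maya, Jomo, Wren.
Strictly between Soren and Haru are those in both lists: Jomo, Wren — 2 elements.

2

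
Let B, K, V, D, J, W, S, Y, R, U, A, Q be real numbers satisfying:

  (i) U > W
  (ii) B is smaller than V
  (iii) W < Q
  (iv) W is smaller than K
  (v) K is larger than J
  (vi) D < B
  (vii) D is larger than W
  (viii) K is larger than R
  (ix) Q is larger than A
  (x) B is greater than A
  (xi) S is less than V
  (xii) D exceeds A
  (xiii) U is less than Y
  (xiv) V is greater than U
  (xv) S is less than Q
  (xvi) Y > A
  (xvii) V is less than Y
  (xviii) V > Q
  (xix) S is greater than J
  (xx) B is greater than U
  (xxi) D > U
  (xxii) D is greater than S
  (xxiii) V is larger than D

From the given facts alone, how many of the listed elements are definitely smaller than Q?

4

Directly below Q: W, S, A.
One step further: J (4 so far).
Nothing else is reachable below Q; 4 in all.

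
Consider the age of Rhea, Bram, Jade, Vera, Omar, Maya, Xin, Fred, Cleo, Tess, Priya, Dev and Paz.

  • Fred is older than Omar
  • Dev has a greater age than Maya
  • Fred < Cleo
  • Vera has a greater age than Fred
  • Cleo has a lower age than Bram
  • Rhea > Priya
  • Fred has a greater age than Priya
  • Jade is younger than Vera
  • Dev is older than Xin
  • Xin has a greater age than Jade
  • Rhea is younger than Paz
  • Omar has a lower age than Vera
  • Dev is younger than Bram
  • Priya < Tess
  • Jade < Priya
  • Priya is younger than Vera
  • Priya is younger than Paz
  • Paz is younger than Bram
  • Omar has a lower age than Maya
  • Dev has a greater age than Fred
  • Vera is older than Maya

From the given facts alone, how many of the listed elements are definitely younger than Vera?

5

Directly below Vera: Jade, Priya, Omar, Maya, Fred.
Nothing else is reachable below Vera; 5 in all.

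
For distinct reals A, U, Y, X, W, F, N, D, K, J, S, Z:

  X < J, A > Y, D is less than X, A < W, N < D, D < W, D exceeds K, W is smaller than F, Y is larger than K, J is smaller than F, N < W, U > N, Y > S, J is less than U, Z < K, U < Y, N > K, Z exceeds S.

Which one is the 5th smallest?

D

The consecutive relations fix a unique order: S < Z < K < N < D < X < J < U < Y < A < W < F.
Counting 5 from the smallest end gives D.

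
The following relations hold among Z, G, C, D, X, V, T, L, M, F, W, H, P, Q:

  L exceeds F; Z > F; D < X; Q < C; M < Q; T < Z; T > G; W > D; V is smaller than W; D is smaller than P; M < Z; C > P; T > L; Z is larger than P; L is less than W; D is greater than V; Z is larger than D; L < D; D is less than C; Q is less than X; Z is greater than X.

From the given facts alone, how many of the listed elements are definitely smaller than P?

4

Directly below P: D.
One step further: L, V (3 so far).
One step further: F (4 so far).
No other element is forced below P by the given relations, so the count is 4.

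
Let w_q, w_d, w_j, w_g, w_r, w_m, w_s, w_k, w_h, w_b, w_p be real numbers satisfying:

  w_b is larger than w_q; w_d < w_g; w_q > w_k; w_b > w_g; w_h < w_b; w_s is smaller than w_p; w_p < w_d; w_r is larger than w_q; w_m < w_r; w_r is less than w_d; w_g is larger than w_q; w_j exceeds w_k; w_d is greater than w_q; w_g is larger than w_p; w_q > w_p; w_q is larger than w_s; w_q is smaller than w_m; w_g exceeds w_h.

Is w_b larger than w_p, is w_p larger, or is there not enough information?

Link the given pairs in sequence: w_p < w_q; w_q < w_m; w_m < w_r; w_r < w_d; w_d < w_g; w_g < w_b.
Chaining these gives w_p < w_q < w_m < w_r < w_d < w_g < w_b.
So w_b is larger.

w_b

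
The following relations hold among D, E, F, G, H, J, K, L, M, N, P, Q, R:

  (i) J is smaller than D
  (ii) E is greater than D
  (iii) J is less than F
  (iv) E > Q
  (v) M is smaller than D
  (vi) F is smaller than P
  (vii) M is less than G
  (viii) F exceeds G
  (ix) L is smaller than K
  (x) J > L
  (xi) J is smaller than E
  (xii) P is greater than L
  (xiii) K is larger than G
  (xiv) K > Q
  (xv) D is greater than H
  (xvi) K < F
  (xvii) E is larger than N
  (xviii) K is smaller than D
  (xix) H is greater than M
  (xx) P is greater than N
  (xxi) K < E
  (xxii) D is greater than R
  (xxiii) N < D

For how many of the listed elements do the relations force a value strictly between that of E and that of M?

The relations place M below E. An element lies strictly between them when it is forced above M and also forced below E.
Above M: {G, H, K, F, D, P}. Below E: {L, N, J, Q, G, H, K, R, D}.
Intersection: {G, H, K, D} — 4.

4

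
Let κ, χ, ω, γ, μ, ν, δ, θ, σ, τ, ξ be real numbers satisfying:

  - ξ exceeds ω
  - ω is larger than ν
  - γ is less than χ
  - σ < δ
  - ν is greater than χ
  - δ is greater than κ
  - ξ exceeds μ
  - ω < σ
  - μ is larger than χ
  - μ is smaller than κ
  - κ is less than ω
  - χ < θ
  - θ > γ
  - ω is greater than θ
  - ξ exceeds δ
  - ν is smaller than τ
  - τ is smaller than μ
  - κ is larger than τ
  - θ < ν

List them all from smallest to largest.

γ < χ < θ < ν < τ < μ < κ < ω < σ < δ < ξ

The consecutive links are each given: γ < χ; χ < θ; θ < ν; ν < τ; τ < μ; μ < κ; κ < ω; ω < σ; σ < δ; δ < ξ.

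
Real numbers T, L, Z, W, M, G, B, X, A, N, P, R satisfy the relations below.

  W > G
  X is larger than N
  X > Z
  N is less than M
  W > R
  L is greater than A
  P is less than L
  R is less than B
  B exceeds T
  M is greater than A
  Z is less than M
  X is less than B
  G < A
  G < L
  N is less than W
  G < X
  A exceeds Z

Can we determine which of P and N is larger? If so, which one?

Following every chain through N: above N we get X, W, B, M.
P is not reached, and no chain runs the other way from P to N.
So the given relations leave the order of N and P undetermined.

undetermined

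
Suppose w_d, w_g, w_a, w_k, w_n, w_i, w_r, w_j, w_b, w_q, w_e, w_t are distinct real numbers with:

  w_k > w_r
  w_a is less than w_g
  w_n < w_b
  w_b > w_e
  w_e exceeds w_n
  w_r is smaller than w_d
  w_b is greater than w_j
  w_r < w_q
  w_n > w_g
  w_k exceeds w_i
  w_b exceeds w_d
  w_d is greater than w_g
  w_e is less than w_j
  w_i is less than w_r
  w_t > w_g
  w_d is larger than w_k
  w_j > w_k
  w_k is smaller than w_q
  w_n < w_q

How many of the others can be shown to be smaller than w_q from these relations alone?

From w_q the given relations immediately reach w_r, w_k, w_n.
From those, w_i, w_g — 5 in total.
From those, w_a — 6 in total.
Nothing else is reachable below w_q; 6 in all.

6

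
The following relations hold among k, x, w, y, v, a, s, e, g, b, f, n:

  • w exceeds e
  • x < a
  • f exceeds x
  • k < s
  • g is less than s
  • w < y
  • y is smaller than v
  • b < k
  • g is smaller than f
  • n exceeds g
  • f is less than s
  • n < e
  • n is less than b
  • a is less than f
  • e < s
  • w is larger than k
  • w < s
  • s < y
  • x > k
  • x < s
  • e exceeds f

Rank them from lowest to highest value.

g < n < b < k < x < a < f < e < w < s < y < v

The consecutive links are each given: g < n; n < b; b < k; k < x; x < a; a < f; f < e; e < w; w < s; s < y; y < v.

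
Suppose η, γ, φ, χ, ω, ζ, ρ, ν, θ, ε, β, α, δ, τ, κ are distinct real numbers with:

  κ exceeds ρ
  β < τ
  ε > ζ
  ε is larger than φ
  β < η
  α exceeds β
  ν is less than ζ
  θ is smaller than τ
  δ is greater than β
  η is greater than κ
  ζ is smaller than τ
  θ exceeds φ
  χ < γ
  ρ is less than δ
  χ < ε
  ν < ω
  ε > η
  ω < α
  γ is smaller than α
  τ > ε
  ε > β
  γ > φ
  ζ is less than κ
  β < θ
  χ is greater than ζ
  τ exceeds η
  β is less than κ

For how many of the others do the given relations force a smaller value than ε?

8

From ε the given relations immediately reach β, ζ, χ, φ, η.
From those, ν, κ — 7 in total.
From those, ρ — 8 in total.
Nothing else is reachable below ε; 8 in all.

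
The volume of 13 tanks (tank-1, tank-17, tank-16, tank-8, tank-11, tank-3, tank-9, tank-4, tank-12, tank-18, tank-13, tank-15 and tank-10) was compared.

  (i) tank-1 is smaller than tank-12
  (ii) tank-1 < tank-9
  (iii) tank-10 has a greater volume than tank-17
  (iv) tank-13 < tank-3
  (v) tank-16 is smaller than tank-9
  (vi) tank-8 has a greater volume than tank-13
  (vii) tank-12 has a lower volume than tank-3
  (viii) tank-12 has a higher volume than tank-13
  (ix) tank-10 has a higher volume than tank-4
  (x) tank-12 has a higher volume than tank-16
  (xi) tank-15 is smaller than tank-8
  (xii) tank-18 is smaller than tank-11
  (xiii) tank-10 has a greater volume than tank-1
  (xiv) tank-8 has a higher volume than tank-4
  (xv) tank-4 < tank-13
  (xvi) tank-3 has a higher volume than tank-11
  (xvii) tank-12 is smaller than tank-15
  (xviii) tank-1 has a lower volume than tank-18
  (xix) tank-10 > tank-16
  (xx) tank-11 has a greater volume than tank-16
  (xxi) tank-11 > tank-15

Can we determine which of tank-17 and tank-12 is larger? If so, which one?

Following every chain through tank-17: above tank-17 we get tank-10.
tank-12 is not reached, and no chain runs the other way from tank-12 to tank-17.
So the given relations leave the order of tank-17 and tank-12 undetermined.

undetermined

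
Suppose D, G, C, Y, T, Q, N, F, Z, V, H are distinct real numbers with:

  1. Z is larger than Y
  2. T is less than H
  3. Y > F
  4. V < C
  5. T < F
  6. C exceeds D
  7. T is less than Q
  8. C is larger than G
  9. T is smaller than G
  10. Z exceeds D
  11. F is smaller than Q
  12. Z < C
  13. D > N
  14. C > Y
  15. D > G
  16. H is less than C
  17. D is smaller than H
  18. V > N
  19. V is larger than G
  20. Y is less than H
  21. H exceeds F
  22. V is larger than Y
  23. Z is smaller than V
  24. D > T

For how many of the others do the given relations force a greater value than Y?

4

Directly above Y: Z, V, H, C.
Nothing else is reachable above Y; 4 in all.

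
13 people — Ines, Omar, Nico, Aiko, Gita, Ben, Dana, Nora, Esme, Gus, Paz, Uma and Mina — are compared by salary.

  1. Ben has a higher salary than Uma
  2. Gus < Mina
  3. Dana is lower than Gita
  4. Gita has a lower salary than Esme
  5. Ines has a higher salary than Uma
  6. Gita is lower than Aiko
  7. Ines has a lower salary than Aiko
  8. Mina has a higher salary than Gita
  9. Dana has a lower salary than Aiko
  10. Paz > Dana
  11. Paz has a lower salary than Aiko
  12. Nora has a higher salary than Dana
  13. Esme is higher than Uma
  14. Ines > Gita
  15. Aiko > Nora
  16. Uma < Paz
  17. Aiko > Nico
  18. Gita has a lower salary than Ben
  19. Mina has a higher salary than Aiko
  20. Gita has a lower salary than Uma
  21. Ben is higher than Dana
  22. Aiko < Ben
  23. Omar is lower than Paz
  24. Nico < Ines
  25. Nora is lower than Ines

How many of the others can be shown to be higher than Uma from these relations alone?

6

The elements the relations force above Uma are Paz, Ines, Aiko, Ben, Mina, Esme — no chain reaches any other.
That is 6.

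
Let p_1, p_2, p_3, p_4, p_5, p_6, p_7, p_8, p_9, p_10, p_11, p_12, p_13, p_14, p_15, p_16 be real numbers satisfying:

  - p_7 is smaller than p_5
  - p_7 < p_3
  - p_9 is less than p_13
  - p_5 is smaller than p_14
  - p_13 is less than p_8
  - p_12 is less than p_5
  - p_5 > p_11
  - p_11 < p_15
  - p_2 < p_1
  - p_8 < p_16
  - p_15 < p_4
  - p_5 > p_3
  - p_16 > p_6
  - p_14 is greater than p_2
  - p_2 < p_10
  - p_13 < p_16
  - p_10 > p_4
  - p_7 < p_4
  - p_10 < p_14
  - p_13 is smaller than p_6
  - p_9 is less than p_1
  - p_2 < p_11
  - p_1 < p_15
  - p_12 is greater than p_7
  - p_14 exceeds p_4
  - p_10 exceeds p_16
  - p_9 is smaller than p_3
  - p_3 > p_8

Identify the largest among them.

Chaining downward from p_14: directly below it, p_2, p_4, p_5, p_10; then p_7, p_12, p_11, p_15, p_3, p_16; then p_9, p_1, p_13, p_8, p_6.
That covers every other element, and nothing is given above p_14, so p_14 is the largest.

p_14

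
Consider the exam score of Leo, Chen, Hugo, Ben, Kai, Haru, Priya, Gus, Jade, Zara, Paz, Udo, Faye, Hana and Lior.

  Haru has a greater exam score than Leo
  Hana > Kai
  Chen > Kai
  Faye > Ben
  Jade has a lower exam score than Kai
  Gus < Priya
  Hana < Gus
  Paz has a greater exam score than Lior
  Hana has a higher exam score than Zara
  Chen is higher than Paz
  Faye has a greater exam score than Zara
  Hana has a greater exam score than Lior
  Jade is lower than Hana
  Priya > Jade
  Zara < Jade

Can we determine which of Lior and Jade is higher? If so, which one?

Following every chain through Lior: above Lior we get Paz, Hana, Gus, Chen, Priya.
Jade is not reached, and no chain runs the other way from Jade to Lior.
So the given relations leave the order of Lior and Jade undetermined.

undetermined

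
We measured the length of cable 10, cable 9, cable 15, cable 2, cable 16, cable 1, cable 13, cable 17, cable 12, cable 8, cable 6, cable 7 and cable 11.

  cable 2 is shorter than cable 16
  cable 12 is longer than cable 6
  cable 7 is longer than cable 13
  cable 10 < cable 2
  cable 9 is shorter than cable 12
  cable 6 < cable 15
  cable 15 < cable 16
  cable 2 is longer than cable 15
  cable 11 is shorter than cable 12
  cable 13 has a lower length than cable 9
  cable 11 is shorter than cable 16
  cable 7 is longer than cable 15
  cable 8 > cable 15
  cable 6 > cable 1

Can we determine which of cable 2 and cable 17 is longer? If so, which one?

undetermined

Following every chain through cable 17: nothing is chained to cable 17.
cable 2 is not reached, and no chain runs the other way from cable 2 to cable 17.
So the given relations leave the order of cable 17 and cable 2 undetermined.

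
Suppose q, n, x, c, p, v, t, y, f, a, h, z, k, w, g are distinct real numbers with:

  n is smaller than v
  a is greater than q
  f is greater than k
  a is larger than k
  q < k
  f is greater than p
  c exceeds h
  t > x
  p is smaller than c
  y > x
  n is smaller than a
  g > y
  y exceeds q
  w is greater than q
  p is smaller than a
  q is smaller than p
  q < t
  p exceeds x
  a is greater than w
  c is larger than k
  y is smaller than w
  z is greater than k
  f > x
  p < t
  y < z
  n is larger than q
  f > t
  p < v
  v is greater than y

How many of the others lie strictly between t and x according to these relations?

1

Chaining upward from x reaches: y, w, p, c, z, v, g, a, f.
Chaining downward from t reaches: q, p.
Strictly between x and t are those in both lists: p — 1 element.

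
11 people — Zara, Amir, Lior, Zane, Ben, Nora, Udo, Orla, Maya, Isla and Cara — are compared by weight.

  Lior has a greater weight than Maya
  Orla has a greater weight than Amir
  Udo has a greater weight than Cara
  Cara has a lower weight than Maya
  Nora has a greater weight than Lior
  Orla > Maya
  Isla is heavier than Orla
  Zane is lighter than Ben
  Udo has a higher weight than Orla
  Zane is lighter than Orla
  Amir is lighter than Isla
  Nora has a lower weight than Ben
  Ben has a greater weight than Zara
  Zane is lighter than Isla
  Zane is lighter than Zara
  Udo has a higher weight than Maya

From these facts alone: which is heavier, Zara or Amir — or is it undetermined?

undetermined

Following every chain through Amir: above Amir we get Orla, Udo, Isla.
Zara is not reached, and no chain runs the other way from Zara to Amir.
So the given relations leave the order of Amir and Zara undetermined.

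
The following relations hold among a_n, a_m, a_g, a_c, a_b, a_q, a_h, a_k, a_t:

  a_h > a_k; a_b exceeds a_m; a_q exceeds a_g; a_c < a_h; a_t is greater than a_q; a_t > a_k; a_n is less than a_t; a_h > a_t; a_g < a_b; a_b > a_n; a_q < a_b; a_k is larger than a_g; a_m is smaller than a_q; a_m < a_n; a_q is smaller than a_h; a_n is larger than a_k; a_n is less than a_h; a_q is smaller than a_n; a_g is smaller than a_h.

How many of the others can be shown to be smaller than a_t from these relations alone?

5

Directly below a_t: a_q, a_k, a_n.
One step further: a_g, a_m (5 so far).
No other element is forced below a_t by the given relations, so the count is 5.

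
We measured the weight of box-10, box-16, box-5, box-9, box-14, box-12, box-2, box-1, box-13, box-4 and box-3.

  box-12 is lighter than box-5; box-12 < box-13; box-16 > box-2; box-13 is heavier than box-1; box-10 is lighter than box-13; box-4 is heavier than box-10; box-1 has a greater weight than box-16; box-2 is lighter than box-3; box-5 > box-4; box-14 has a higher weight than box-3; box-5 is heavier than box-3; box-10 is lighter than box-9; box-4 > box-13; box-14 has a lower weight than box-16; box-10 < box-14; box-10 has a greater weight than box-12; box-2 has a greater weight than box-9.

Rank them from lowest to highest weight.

The consecutive links are each given: box-12 < box-10; box-10 < box-9; box-9 < box-2; box-2 < box-3; box-3 < box-14; box-14 < box-16; box-16 < box-1; box-1 < box-13; box-13 < box-4; box-4 < box-5.

box-12 < box-10 < box-9 < box-2 < box-3 < box-14 < box-16 < box-1 < box-13 < box-4 < box-5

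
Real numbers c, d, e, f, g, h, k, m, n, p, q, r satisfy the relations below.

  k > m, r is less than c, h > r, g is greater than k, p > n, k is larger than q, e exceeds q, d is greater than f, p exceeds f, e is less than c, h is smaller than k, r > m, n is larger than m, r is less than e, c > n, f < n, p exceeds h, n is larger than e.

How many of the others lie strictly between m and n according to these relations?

Chaining upward from m reaches: r, e, h, p, k, g, c.
Chaining downward from n reaches: f, r, q, e.
Strictly between m and n are those in both lists: r, e — 2 elements.

2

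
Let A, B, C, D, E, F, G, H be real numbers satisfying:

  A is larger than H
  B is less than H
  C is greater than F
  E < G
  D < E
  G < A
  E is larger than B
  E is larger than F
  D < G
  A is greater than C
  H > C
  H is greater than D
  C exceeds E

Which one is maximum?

A

Chaining downward from A: directly below it, C, G, H; then B, F, D, E.
That covers every other element, and nothing is given above A, so A is the maximum.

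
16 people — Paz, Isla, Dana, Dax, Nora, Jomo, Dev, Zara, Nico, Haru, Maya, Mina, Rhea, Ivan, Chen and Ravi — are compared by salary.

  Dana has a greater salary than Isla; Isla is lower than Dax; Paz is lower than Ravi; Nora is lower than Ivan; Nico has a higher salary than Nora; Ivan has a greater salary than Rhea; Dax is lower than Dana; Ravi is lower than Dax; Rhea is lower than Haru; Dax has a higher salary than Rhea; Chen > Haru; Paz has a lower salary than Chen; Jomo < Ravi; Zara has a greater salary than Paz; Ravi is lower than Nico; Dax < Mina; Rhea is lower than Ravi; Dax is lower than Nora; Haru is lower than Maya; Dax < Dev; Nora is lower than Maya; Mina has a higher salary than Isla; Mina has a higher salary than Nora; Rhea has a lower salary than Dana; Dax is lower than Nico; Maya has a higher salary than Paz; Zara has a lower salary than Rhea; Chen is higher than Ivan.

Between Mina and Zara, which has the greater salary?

Following the relations from Zara: Zara < Rhea < Ravi < Dax < Nora < Mina.
So Zara < Mina; Mina is the higher of the two.

Mina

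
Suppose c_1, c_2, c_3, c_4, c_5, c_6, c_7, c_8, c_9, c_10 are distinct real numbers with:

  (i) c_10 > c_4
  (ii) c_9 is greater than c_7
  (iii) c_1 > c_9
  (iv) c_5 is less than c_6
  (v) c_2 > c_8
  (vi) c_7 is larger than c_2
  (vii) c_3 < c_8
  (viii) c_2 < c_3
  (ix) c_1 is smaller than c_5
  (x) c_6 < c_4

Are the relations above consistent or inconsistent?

We have c_2 < c_3 stated directly, yet also c_3 < c_8 < c_2 by chaining the others — so c_3 < c_2. Contradiction.

inconsistent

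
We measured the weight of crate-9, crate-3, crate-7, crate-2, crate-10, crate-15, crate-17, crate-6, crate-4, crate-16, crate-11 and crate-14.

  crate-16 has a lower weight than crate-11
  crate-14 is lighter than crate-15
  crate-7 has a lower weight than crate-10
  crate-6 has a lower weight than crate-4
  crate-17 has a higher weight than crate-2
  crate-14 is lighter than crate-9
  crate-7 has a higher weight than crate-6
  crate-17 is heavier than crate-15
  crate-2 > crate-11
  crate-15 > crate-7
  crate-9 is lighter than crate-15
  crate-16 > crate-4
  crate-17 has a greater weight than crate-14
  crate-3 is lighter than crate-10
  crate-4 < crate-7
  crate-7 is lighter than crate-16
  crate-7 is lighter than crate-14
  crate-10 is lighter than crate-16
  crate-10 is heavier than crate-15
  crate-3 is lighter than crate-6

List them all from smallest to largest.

crate-3 < crate-6 < crate-4 < crate-7 < crate-14 < crate-9 < crate-15 < crate-10 < crate-16 < crate-11 < crate-2 < crate-17

The consecutive links are each given: crate-3 < crate-6; crate-6 < crate-4; crate-4 < crate-7; crate-7 < crate-14; crate-14 < crate-9; crate-9 < crate-15; crate-15 < crate-10; crate-10 < crate-16; crate-16 < crate-11; crate-11 < crate-2; crate-2 < crate-17.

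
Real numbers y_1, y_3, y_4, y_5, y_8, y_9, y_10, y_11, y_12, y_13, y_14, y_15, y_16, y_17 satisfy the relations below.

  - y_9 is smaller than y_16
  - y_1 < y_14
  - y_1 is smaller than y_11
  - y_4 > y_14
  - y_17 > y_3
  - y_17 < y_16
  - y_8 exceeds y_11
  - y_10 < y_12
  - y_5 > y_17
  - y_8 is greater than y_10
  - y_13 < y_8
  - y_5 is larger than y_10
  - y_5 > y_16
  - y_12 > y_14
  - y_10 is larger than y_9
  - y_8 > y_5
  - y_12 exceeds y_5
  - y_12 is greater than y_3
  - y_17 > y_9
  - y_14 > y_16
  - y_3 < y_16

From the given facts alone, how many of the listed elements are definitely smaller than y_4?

6

The elements the relations force below y_4 are y_3, y_9, y_17, y_16, y_1, y_14 — no chain reaches any other.
That is 6.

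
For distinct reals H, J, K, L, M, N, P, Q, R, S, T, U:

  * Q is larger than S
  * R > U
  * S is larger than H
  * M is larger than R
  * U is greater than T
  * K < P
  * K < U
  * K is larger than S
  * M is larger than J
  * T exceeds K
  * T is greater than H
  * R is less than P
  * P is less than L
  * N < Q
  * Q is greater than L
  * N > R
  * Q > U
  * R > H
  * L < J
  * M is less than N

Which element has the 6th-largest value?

P

Piecing the relations together gives one ordering: H < S < K < T < U < R < P < L < J < M < N < Q.
Counting 6 from the largest end gives P.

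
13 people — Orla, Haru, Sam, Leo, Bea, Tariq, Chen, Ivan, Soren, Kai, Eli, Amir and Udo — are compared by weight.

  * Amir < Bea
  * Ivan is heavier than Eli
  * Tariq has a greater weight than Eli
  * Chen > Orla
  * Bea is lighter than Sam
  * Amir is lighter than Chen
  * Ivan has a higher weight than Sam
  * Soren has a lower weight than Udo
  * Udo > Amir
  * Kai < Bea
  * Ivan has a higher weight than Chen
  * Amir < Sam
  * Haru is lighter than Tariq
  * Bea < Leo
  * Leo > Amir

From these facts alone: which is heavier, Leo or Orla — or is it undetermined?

Following every chain through Orla: above Orla we get Chen, Ivan.
Leo is not reached, and no chain runs the other way from Leo to Orla.
So the given relations leave the order of Orla and Leo undetermined.

undetermined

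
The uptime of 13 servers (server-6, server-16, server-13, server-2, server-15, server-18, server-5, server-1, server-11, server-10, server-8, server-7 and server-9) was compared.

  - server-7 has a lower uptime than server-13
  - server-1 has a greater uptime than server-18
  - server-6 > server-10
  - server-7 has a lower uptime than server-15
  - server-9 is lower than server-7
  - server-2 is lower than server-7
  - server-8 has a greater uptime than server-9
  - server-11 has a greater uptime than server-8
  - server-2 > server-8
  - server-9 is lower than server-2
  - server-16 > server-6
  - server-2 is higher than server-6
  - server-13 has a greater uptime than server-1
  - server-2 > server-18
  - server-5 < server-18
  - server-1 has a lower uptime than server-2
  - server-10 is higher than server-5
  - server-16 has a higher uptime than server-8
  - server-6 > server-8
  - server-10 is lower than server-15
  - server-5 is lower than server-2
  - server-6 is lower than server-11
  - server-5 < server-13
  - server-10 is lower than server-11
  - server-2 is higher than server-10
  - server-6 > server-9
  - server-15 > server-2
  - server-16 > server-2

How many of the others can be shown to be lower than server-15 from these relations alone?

9

Directly below server-15: server-10, server-2, server-7.
One step further: server-5, server-9, server-8, server-18, server-6, server-1 (9 so far).
Nothing else is reachable below server-15; 9 in all.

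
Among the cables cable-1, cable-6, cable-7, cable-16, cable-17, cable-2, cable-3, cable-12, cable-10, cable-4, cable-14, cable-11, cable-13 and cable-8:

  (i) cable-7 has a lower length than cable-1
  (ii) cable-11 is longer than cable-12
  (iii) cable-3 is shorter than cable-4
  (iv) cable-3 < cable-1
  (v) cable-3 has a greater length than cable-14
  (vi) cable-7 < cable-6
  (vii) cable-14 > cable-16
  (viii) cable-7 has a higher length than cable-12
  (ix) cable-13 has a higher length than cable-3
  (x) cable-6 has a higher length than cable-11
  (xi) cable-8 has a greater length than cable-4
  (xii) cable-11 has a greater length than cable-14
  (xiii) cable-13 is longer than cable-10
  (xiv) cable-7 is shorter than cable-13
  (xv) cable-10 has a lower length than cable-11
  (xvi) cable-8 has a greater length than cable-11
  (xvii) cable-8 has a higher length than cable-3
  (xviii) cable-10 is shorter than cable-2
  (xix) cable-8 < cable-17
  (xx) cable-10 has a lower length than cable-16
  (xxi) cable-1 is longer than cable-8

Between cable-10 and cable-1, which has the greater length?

cable-1

cable-10 < cable-16 and cable-16 < cable-14 give cable-10 < cable-14.
With cable-14 < cable-3: cable-10 < cable-16 < cable-14 < cable-3.
Then cable-3 < cable-4 extends the chain to cable-4.
Then cable-4 < cable-8 extends the chain to cable-8.
With cable-8 < cable-1: cable-10 < cable-16 < cable-14 < cable-3 < cable-4 < cable-8 < cable-1.
So cable-10 < cable-1; cable-1 is the longer of the two.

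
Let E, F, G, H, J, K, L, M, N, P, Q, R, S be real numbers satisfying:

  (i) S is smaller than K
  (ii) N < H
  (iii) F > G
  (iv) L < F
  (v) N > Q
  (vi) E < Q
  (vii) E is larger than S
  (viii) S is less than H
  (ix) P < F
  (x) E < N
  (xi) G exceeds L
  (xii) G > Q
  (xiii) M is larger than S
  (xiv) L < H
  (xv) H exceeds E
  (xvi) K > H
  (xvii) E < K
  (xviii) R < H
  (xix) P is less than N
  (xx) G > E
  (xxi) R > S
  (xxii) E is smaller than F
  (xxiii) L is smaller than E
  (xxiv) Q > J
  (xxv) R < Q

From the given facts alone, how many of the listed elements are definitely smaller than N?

Directly below N: E, Q, P.
One step further: J, S, R, L (7 so far).
Nothing else is reachable below N; 7 in all.

7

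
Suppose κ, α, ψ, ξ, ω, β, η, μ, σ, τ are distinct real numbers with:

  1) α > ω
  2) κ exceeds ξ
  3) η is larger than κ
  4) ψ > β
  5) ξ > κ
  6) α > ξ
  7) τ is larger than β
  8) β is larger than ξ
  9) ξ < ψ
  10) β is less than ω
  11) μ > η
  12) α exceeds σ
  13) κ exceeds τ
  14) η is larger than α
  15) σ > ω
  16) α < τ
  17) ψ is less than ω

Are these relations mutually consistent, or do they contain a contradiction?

inconsistent

We have κ < ξ stated directly, yet also ξ < β < ψ < ω < σ < α < τ < κ by chaining the others — so ξ < κ. Contradiction.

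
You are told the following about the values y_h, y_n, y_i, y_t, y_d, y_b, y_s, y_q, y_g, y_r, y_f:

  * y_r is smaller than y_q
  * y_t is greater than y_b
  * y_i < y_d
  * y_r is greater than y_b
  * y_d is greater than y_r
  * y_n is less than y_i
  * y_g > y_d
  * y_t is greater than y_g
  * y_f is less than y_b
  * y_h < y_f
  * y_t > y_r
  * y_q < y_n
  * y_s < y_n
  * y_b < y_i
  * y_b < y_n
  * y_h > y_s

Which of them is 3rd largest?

Chaining the given pairs: y_s < y_h < y_f < y_b < y_r < y_q < y_n < y_i < y_d < y_g < y_t.
Counting 3 from the largest end gives y_d.

y_d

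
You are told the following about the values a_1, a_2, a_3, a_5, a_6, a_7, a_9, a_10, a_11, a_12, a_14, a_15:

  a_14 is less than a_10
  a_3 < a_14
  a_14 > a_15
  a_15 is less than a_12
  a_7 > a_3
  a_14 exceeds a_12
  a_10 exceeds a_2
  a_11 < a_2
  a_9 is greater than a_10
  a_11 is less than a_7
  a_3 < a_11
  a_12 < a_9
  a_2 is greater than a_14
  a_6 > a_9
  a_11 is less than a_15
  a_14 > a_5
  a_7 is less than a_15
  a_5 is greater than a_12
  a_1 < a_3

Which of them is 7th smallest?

a_5

Chaining the given pairs: a_1 < a_3 < a_11 < a_7 < a_15 < a_12 < a_5 < a_14 < a_2 < a_10 < a_9 < a_6.
Counting 7 from the smallest end gives a_5.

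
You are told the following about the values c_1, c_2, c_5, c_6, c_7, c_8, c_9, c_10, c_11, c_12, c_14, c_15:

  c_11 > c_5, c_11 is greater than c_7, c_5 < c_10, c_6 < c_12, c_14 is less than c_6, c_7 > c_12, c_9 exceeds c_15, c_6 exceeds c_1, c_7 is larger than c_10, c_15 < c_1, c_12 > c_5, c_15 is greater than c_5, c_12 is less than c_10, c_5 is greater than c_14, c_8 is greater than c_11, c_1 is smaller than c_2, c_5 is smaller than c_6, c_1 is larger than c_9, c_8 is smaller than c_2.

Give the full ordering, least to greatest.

c_14 < c_5 < c_15 < c_9 < c_1 < c_6 < c_12 < c_10 < c_7 < c_11 < c_8 < c_2

Nothing is placed below c_14, so it is least; from there c_14 < c_5; c_5 < c_15; c_15 < c_9; c_9 < c_1; c_1 < c_6; c_6 < c_12; c_12 < c_10; c_10 < c_7; c_7 < c_11; c_11 < c_8; c_8 < c_2, each given directly.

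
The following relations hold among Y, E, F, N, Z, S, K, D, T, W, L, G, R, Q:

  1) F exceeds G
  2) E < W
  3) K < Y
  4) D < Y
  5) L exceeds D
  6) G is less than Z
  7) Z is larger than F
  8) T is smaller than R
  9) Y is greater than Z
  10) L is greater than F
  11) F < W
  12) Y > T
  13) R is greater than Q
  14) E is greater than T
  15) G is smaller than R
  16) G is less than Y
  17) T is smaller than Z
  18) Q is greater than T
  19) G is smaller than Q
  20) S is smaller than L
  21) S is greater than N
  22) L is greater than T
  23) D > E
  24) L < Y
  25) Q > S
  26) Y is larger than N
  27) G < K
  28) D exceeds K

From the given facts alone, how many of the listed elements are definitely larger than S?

4

Directly above S: Q, L.
One step further: R, Y (4 so far).
No other element is forced above S by the given relations, so the count is 4.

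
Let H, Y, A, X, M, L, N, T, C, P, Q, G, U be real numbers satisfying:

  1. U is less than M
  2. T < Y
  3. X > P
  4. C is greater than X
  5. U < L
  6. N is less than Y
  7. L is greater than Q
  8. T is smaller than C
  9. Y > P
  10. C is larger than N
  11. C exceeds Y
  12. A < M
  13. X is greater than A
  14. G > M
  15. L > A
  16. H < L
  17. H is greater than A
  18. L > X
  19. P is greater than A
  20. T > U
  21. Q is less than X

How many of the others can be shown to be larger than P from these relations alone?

4

Directly above P: X, Y.
One step further: L, C (4 so far).
No other element is forced above P by the given relations, so the count is 4.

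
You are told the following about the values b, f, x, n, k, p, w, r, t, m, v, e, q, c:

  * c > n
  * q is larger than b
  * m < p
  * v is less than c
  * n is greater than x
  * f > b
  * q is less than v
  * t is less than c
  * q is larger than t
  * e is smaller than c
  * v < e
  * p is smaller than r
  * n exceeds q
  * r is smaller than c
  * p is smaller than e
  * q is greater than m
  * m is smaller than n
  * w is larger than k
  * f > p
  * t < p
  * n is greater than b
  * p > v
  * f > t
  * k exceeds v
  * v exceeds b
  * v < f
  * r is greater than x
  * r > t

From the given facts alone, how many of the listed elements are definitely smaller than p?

5

From p the given relations immediately reach m, t, v.
From those, b, q — 5 in total.
Nothing else is reachable below p; 5 in all.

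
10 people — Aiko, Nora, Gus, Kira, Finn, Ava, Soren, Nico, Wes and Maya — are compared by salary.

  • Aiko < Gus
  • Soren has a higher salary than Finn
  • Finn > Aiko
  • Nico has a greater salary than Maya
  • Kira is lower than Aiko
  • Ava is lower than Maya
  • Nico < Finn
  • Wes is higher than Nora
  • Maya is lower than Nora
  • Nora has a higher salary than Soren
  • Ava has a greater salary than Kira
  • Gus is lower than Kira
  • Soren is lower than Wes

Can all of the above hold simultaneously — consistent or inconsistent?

We have Kira < Aiko stated directly, yet also Aiko < Gus < Kira by chaining the others — so Aiko < Kira. Contradiction.

inconsistent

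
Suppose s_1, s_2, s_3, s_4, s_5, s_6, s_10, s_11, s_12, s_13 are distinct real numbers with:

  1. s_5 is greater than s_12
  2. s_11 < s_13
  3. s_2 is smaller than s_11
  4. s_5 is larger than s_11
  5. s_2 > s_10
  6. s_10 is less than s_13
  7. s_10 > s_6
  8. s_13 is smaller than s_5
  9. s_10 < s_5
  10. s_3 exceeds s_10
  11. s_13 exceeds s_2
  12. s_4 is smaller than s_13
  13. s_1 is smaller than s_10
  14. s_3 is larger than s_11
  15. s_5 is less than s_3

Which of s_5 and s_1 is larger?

s_5

s_1 < s_10 and s_10 < s_2 give s_1 < s_2.
Then s_2 < s_11 extends the chain to s_11.
Then s_11 < s_13 extends the chain to s_13.
With s_13 < s_5: s_1 < s_10 < s_2 < s_11 < s_13 < s_5.
So s_1 < s_5; s_5 is the larger of the two.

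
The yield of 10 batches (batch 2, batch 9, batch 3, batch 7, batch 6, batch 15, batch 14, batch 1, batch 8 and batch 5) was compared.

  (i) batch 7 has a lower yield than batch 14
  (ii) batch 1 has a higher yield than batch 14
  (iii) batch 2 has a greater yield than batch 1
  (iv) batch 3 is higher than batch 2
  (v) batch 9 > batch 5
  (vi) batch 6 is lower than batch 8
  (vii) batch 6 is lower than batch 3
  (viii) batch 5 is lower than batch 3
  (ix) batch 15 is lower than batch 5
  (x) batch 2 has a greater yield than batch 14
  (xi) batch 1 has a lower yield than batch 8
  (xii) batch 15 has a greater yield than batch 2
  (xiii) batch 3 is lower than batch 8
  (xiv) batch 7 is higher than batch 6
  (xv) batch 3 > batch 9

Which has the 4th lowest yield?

Chaining the given pairs: batch 6 < batch 7 < batch 14 < batch 1 < batch 2 < batch 15 < batch 5 < batch 9 < batch 3 < batch 8.
Counting 4 from the smallest end gives batch 1.

batch 1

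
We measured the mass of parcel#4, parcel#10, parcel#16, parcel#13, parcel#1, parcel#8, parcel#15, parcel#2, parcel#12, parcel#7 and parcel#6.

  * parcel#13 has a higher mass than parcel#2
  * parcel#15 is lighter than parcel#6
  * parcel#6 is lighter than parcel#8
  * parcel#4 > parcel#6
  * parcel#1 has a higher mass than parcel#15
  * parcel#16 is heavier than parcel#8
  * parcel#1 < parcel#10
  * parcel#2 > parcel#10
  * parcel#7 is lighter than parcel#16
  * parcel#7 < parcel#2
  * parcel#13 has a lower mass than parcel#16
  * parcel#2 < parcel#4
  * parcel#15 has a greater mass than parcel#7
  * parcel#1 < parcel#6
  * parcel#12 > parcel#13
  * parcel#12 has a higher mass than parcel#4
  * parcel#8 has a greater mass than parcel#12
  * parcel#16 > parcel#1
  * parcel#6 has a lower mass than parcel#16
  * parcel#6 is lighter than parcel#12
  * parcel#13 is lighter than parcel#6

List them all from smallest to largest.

Nothing is placed below parcel#7, so it is least; from there parcel#7 < parcel#15; parcel#15 < parcel#1; parcel#1 < parcel#10; parcel#10 < parcel#2; parcel#2 < parcel#13; parcel#13 < parcel#6; parcel#6 < parcel#4; parcel#4 < parcel#12; parcel#12 < parcel#8; parcel#8 < parcel#16, each given directly.

parcel#7 < parcel#15 < parcel#1 < parcel#10 < parcel#2 < parcel#13 < parcel#6 < parcel#4 < parcel#12 < parcel#8 < parcel#16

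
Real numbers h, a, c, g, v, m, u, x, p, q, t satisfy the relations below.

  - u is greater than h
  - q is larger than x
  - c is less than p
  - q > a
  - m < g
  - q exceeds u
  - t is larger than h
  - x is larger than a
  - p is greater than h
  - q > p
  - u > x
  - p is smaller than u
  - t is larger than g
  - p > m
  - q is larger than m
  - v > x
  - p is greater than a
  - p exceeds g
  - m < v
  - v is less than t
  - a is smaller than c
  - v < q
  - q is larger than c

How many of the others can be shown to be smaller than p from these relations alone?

From p the given relations immediately reach m, g, a, h, c.
No other element is forced below p by the given relations, so the count is 5.

5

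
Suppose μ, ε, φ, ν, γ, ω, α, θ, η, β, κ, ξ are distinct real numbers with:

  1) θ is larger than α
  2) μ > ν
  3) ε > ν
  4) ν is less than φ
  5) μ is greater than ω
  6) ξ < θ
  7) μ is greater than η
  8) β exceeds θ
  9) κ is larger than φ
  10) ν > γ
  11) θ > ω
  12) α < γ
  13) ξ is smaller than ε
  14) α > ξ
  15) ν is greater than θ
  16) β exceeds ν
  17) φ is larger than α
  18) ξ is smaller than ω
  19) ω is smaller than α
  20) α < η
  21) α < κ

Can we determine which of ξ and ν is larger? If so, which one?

ξ < ω and ω < α give ξ < α.
With α < θ: ξ < ω < α < θ.
Then θ < ν extends the chain to ν.
So ν is larger.

ν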